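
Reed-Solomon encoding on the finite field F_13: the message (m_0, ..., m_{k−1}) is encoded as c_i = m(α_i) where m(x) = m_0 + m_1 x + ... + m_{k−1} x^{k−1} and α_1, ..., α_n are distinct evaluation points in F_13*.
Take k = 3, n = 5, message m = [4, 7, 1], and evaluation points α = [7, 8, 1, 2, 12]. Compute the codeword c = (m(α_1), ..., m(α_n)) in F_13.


c = [11, 7, 12, 9, 11]

Message polynomial: m(x) = 4 + 7·x + 1·x^2 (mod 13).
For each evaluation point α_i, compute m(α_i) mod 13:
  α_1 = 7: Horner steps 1 → 1 → 11, so m(7) = 11.
  α_2 = 8: Horner steps 1 → 2 → 7, so m(8) = 7.
  α_3 = 1: Horner steps 1 → 8 → 12, so m(1) = 12.
  α_4 = 2: Horner steps 1 → 9 → 9, so m(2) = 9.
  α_5 = 12: Horner steps 1 → 6 → 11, so m(12) = 11.
Codeword c = [11, 7, 12, 9, 11] ∈ F_13^5.


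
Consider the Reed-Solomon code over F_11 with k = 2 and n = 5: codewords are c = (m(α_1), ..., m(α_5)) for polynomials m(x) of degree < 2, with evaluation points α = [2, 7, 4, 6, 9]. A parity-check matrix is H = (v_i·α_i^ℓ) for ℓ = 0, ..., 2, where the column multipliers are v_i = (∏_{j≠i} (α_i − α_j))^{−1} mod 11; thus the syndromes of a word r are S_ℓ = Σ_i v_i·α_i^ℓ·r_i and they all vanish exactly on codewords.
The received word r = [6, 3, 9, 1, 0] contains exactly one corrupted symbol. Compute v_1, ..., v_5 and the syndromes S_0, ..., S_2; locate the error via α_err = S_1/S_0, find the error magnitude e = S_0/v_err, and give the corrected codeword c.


S = (2, 3, 10), error at position 2, error magnitude e = 6, c = [6, 8, 9, 1, 0].

Step 1: column multipliers v_i = (∏_{j≠i}(α_i − α_j))^{−1} mod 11.
  i = 1 (α = 2): (2−7)(2−4)(2−6)(2−9) = (−5)·(−2)·(−4)·(−7) = 280 ≡ 5, so v_1 = 5^{−1} = 9 (mod 11).
  i = 2 (α = 7): (7−2)(7−4)(7−6)(7−9) = 5·3·1·(−2) = −30 ≡ 3, so v_2 = 3^{−1} = 4 (mod 11).
  i = 3 (α = 4): (4−2)(4−7)(4−6)(4−9) = 2·(−3)·(−2)·(−5) = −60 ≡ 6, so v_3 = 6^{−1} = 2 (mod 11).
  i = 4 (α = 6): (6−2)(6−7)(6−4)(6−9) = 4·(−1)·2·(−3) = 24 ≡ 2, so v_4 = 2^{−1} = 6 (mod 11).
  i = 5 (α = 9): (9−2)(9−7)(9−4)(9−6) = 7·2·5·3 = 210 ≡ 1, so v_5 = 1^{−1} = 1 (mod 11).
  v = [9, 4, 2, 6, 1].
Step 2: syndromes of r = [6, 3, 9, 1, 0] (all sums mod 11).
  S_0 = Σ v_i r_i = 9·6 + 4·3 + 2·9 + 6·1 + 1·0 = 90 ≡ 2.
  S_1 = Σ v_i α_i r_i = 9·2·6 + 4·7·3 + 2·4·9 + 6·6·1 + 1·9·0 = 300 ≡ 3.
  α_i^2 mod 11 = [4, 5, 5, 3, 4].
  S_2 = Σ v_i α_i^2 r_i = 9·4·6 + 4·5·3 + 2·5·9 + 6·3·1 + 1·4·0 = 384 ≡ 10.
  S = (2, 3, 10) ≠ 0, so r is not a codeword (an error is present).
Step 3: locate the error. For a single error e at position i, S_ℓ = v_i·e·α_i^ℓ, so α_err = S_1/S_0.
  S_0^{−1} = 2^{−1} = 6 (mod 11), so α_err = 3·6 = 18 ≡ 7 = α_2. Error position i = 2.
  Consistency check: S_2/S_1 = 10·4 = 40 ≡ 7 = α_err ✓ (single-error assumption holds).
Step 4: error magnitude e = S_0/v_2 = S_0·∏_{j≠2}(α_2 − α_j) = 2·3 = 6 ≡ 6 (mod 11).
Step 5: correct position 2: c_2 = r_2 − e = 3 − 6 ≡ 8 (mod 11). Hence c = [6, 8, 9, 1, 0].
  Check: interpolating c through the α_i gives m(x) = 3 + 7·x (degree < 2) with m(α_i) = c_i for every i, so c is indeed a codeword.


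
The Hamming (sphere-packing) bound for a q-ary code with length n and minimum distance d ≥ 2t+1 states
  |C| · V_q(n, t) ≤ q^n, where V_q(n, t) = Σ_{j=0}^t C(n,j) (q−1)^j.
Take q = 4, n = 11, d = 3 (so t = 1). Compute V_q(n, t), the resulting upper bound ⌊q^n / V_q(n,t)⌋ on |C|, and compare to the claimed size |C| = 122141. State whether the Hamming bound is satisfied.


V_q(n, t) = 34, q^n = 4194304, Hamming bound = 123361, |C| = 122141 ≤ bound (satisfied).

Step 1: Compute V_q(n, t) = Σ_{j=0}^1 C(n, j) (q−1)^j.
  j = 0: C(11,0)·(3)^0 = 1·1 = 1.
  j = 1: C(11,1)·(3)^1 = 11·3 = 33.
  V_q(n, t) = 1 + 33 = 34.
Step 2: q^n = 4^11 = 4194304.
Step 3: Hamming bound ⌊q^n / V_q(n,t)⌋ = ⌊4194304/34⌋ = 123361.
Step 4: Compare |C| = 122141 to 123361: satisfied.
The claimed |C| lies below the Hamming bound.


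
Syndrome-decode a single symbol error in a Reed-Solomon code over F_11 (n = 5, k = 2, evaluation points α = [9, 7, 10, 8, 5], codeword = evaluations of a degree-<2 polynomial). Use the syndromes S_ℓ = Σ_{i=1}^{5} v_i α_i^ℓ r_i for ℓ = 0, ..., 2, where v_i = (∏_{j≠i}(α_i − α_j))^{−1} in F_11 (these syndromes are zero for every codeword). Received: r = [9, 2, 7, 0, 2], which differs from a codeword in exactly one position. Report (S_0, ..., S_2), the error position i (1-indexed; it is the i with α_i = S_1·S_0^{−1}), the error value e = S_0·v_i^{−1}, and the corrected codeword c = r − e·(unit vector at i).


S = (4, 9, 1), error at position 5, error magnitude e = 7, c = [9, 2, 7, 0, 6].

Step 1: column multipliers v_i = (∏_{j≠i}(α_i − α_j))^{−1} mod 11.
  i = 1 (α = 9): (9−7)(9−10)(9−8)(9−5) = 2·(−1)·1·4 = −8 ≡ 3, so v_1 = 3^{−1} = 4 (mod 11).
  i = 2 (α = 7): (7−9)(7−10)(7−8)(7−5) = (−2)·(−3)·(−1)·2 = −12 ≡ 10, so v_2 = 10^{−1} = 10 (mod 11).
  i = 3 (α = 10): (10−9)(10−7)(10−8)(10−5) = 1·3·2·5 = 30 ≡ 8, so v_3 = 8^{−1} = 7 (mod 11).
  i = 4 (α = 8): (8−9)(8−7)(8−10)(8−5) = (−1)·1·(−2)·3 = 6 ≡ 6, so v_4 = 6^{−1} = 2 (mod 11).
  i = 5 (α = 5): (5−9)(5−7)(5−10)(5−8) = (−4)·(−2)·(−5)·(−3) = 120 ≡ 10, so v_5 = 10^{−1} = 10 (mod 11).
  v = [4, 10, 7, 2, 10].
Step 2: syndromes of r = [9, 2, 7, 0, 2] (all sums mod 11).
  S_0 = Σ v_i r_i = 4·9 + 10·2 + 7·7 + 2·0 + 10·2 = 125 ≡ 4.
  S_1 = Σ v_i α_i r_i = 4·9·9 + 10·7·2 + 7·10·7 + 2·8·0 + 10·5·2 = 1054 ≡ 9.
  α_i^2 mod 11 = [4, 5, 1, 9, 3].
  S_2 = Σ v_i α_i^2 r_i = 4·4·9 + 10·5·2 + 7·1·7 + 2·9·0 + 10·3·2 = 353 ≡ 1.
  S = (4, 9, 1) ≠ 0, so r is not a codeword (an error is present).
Step 3: locate the error. For a single error e at position i, S_ℓ = v_i·e·α_i^ℓ, so α_err = S_1/S_0.
  S_0^{−1} = 4^{−1} = 3 (mod 11), so α_err = 9·3 = 27 ≡ 5 = α_5. Error position i = 5.
  Consistency check: S_2/S_1 = 1·5 = 5 ≡ 5 = α_err ✓ (single-error assumption holds).
Step 4: error magnitude e = S_0/v_5 = S_0·∏_{j≠5}(α_5 − α_j) = 4·10 = 40 ≡ 7 (mod 11).
Step 5: correct position 5: c_5 = r_5 − e = 2 − 7 ≡ 6 (mod 11). Hence c = [9, 2, 7, 0, 6].
  Check: interpolating c through the α_i gives m(x) = 5 + 9·x (degree < 2) with m(α_i) = c_i for every i, so c is indeed a codeword.


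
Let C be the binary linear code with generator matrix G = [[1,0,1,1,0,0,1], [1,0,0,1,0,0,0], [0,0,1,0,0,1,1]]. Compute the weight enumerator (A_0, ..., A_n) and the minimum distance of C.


Weight distribution: A_0 = 1, A_1 = 1, A_2 = 2, A_3 = 2, A_4 = 1, A_5 = 1. Minimum distance d = 1.

Enumerate all 2^3 = 8 messages m ∈ F_2^3.
For each, compute codeword c = mG in F_2^7, then tally its weight.
  m = 000 → c = 0000000, weight = 0.
  m = 100 → c = 1011001, weight = 4.
  m = 010 → c = 1001000, weight = 2.
  m = 110 → c = 0010001, weight = 2.
  m = 001 → c = 0010011, weight = 3.
  m = 101 → c = 1001010, weight = 3.
  m = 011 → c = 1011011, weight = 5.
  m = 111 → c = 0000010, weight = 1.
Tally weights:
  weight 0: 1 codewords.
  weight 1: 1 codewords.
  weight 2: 2 codewords.
  weight 3: 2 codewords.
  weight 4: 1 codewords.
  weight 5: 1 codewords.
Minimum distance d = smallest w > 0 with A_w > 0 = 1.
Sanity: Σ A_w = 8 = 2^3 = 8 ✓.


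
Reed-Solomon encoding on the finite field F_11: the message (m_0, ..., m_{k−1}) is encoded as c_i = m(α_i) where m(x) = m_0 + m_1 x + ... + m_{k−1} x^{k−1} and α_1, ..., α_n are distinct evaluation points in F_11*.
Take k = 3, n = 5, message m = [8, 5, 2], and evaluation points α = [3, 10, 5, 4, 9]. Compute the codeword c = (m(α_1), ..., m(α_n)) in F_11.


c = [8, 5, 6, 5, 6]

Message polynomial: m(x) = 8 + 5·x + 2·x^2 (mod 11).
For each evaluation point α_i, compute m(α_i) mod 11:
  α_1 = 3: Horner steps 2 → 0 → 8, so m(3) = 8.
  α_2 = 10: Horner steps 2 → 3 → 5, so m(10) = 5.
  α_3 = 5: Horner steps 2 → 4 → 6, so m(5) = 6.
  α_4 = 4: Horner steps 2 → 2 → 5, so m(4) = 5.
  α_5 = 9: Horner steps 2 → 1 → 6, so m(9) = 6.
Codeword c = [8, 5, 6, 5, 6] ∈ F_11^5.


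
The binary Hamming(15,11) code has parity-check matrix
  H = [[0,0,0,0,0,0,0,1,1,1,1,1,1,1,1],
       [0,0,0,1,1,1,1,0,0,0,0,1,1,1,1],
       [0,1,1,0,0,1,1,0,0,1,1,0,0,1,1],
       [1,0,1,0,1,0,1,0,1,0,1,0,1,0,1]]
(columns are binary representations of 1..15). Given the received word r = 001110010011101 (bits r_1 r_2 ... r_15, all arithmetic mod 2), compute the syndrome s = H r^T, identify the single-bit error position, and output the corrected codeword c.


s = (1, 1, 1, 1)^T, error position = 15, corrected codeword c = 001110010011100

Compute s = H r^T mod 2 one row at a time:
  s_1 = 1 + 0 + 0 + 1 + 1 + 1 + 0 + 1 = 5 ≡ 1 (mod 2).
  s_2 = 1 + 1 + 0 + 0 + 1 + 1 + 0 + 1 = 5 ≡ 1 (mod 2).
  s_3 = 0 + 1 + 0 + 0 + 0 + 1 + 0 + 1 = 3 ≡ 1 (mod 2).
  s_4 = 0 + 1 + 1 + 0 + 0 + 1 + 1 + 1 = 5 ≡ 1 (mod 2).
s = (1, 1, 1, 1)^T — this equals column 15 of H (binary 1111), so error is at position 15.
Correct: flip bit 15 of r = 001110010011101 to get c = 001110010011100.


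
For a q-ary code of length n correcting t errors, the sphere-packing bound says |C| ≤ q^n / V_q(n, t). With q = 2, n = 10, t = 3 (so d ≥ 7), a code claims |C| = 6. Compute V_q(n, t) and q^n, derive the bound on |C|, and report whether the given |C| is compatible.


V_q(n, t) = 176, q^n = 1024, Hamming bound = 5, |C| = 6 > bound (violated).

Step 1: Compute V_q(n, t) = Σ_{j=0}^3 C(n, j) (q−1)^j.
  j = 0: C(10,0)·(1)^0 = 1·1 = 1.
  j = 1: C(10,1)·(1)^1 = 10·1 = 10.
  j = 2: C(10,2)·(1)^2 = 45·1 = 45.
  j = 3: C(10,3)·(1)^3 = 120·1 = 120.
  V_q(n, t) = 1 + 10 + 45 + 120 = 176.
Step 2: q^n = 2^10 = 1024.
Step 3: Hamming bound ⌊q^n / V_q(n,t)⌋ = ⌊1024/176⌋ = 5.
Step 4: Compare |C| = 6 to 5: violated.
The claimed |C| lies above the Hamming bound, so no 2-ary code of length 10 with d ≥ 7 can have 6 codewords.


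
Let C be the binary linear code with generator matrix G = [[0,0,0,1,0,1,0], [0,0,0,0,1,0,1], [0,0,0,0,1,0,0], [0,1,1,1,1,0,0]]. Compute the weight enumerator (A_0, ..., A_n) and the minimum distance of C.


Weight distribution: A_0 = 1, A_1 = 2, A_2 = 2, A_3 = 4, A_4 = 5, A_5 = 2. Minimum distance d = 1.

Enumerate all 2^4 = 16 messages m ∈ F_2^4.
For each, compute codeword c = mG in F_2^7, then tally its weight.
  m = 0000 → c = 0000000, weight = 0.
  m = 1000 → c = 0001010, weight = 2.
  m = 0100 → c = 0000101, weight = 2.
  m = 1100 → c = 0001111, weight = 4.
  m = 0010 → c = 0000100, weight = 1.
  m = 1010 → c = 0001110, weight = 3.
  m = 0110 → c = 0000001, weight = 1.
  m = 1110 → c = 0001011, weight = 3.
  m = 0001 → c = 0111100, weight = 4.
  m = 1001 → c = 0110110, weight = 4.
  m = 0101 → c = 0111001, weight = 4.
  m = 1101 → c = 0110011, weight = 4.
  m = 0011 → c = 0111000, weight = 3.
  m = 1011 → c = 0110010, weight = 3.
  m = 0111 → c = 0111101, weight = 5.
  m = 1111 → c = 0110111, weight = 5.
Tally weights:
  weight 0: 1 codewords.
  weight 1: 2 codewords.
  weight 2: 2 codewords.
  weight 3: 4 codewords.
  weight 4: 5 codewords.
  weight 5: 2 codewords.
Minimum distance d = smallest w > 0 with A_w > 0 = 1.
Sanity: Σ A_w = 16 = 2^4 = 16 ✓.


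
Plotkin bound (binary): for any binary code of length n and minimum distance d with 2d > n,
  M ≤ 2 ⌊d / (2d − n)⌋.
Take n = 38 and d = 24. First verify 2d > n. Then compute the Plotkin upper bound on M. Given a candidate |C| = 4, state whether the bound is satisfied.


Plotkin bound M ≤ 4; given |C| = 4 ≤ bound (satisfied).

Check applicability: 2d = 48, n = 38.
2d − n = 10 > 0, so Plotkin applies.
Compute d/(2d−n) = 24/10 ≈ 2.4000.
⌊d/(2d−n)⌋ = 2.
Plotkin bound: M ≤ 2·2 = 4.
Given |C| = 4, check: satisfied.
This |C| is at the Plotkin bound.


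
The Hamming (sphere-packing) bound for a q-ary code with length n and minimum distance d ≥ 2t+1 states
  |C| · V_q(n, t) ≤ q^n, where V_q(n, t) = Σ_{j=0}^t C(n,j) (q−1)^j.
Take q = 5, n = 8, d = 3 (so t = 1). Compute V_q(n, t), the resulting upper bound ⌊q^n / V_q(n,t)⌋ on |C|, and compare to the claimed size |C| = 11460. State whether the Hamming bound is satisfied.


V_q(n, t) = 33, q^n = 390625, Hamming bound = 11837, |C| = 11460 ≤ bound (satisfied).

Step 1: Compute V_q(n, t) = Σ_{j=0}^1 C(n, j) (q−1)^j.
  j = 0: C(8,0)·(4)^0 = 1·1 = 1.
  j = 1: C(8,1)·(4)^1 = 8·4 = 32.
  V_q(n, t) = 1 + 32 = 33.
Step 2: q^n = 5^8 = 390625.
Step 3: Hamming bound ⌊q^n / V_q(n,t)⌋ = ⌊390625/33⌋ = 11837.
Step 4: Compare |C| = 11460 to 11837: satisfied.
The claimed |C| lies below the Hamming bound.


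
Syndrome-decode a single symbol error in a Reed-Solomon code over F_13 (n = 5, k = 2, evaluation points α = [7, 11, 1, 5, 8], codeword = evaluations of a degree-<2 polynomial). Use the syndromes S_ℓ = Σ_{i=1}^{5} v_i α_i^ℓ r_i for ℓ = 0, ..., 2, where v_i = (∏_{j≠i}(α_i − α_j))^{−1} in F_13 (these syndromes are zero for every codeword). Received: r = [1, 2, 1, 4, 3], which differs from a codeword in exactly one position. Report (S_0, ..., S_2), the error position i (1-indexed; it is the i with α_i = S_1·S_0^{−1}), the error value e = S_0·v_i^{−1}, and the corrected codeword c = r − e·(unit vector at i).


S = (6, 3, 8), error at position 1, error magnitude e = 2, c = [12, 2, 1, 4, 3].

Step 1: column multipliers v_i = (∏_{j≠i}(α_i − α_j))^{−1} mod 13.
  i = 1 (α = 7): (7−11)(7−1)(7−5)(7−8) = (−4)·6·2·(−1) = 48 ≡ 9, so v_1 = 9^{−1} = 3 (mod 13).
  i = 2 (α = 11): (11−7)(11−1)(11−5)(11−8) = 4·10·6·3 = 720 ≡ 5, so v_2 = 5^{−1} = 8 (mod 13).
  i = 3 (α = 1): (1−7)(1−11)(1−5)(1−8) = (−6)·(−10)·(−4)·(−7) = 1680 ≡ 3, so v_3 = 3^{−1} = 9 (mod 13).
  i = 4 (α = 5): (5−7)(5−11)(5−1)(5−8) = (−2)·(−6)·4·(−3) = −144 ≡ 12, so v_4 = 12^{−1} = 12 (mod 13).
  i = 5 (α = 8): (8−7)(8−11)(8−1)(8−5) = 1·(−3)·7·3 = −63 ≡ 2, so v_5 = 2^{−1} = 7 (mod 13).
  v = [3, 8, 9, 12, 7].
Step 2: syndromes of r = [1, 2, 1, 4, 3] (all sums mod 13).
  S_0 = Σ v_i r_i = 3·1 + 8·2 + 9·1 + 12·4 + 7·3 = 97 ≡ 6.
  S_1 = Σ v_i α_i r_i = 3·7·1 + 8·11·2 + 9·1·1 + 12·5·4 + 7·8·3 = 614 ≡ 3.
  α_i^2 mod 13 = [10, 4, 1, 12, 12].
  S_2 = Σ v_i α_i^2 r_i = 3·10·1 + 8·4·2 + 9·1·1 + 12·12·4 + 7·12·3 = 931 ≡ 8.
  S = (6, 3, 8) ≠ 0, so r is not a codeword (an error is present).
Step 3: locate the error. For a single error e at position i, S_ℓ = v_i·e·α_i^ℓ, so α_err = S_1/S_0.
  S_0^{−1} = 6^{−1} = 11 (mod 13), so α_err = 3·11 = 33 ≡ 7 = α_1. Error position i = 1.
  Consistency check: S_2/S_1 = 8·9 = 72 ≡ 7 = α_err ✓ (single-error assumption holds).
Step 4: error magnitude e = S_0/v_1 = S_0·∏_{j≠1}(α_1 − α_j) = 6·9 = 54 ≡ 2 (mod 13).
Step 5: correct position 1: c_1 = r_1 − e = 1 − 2 ≡ 12 (mod 13). Hence c = [12, 2, 1, 4, 3].
  Check: interpolating c through the α_i gives m(x) = 10 + 4·x (degree < 2) with m(α_i) = c_i for every i, so c is indeed a codeword.


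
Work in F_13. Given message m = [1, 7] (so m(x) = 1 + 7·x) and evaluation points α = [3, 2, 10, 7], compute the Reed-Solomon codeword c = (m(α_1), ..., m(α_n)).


c = [9, 2, 6, 11]

Message polynomial: m(x) = 1 + 7·x (mod 13).
For each evaluation point α_i, compute m(α_i) mod 13:
  α_1 = 3: Horner steps 7 → 9, so m(3) = 9.
  α_2 = 2: Horner steps 7 → 2, so m(2) = 2.
  α_3 = 10: Horner steps 7 → 6, so m(10) = 6.
  α_4 = 7: Horner steps 7 → 11, so m(7) = 11.
Codeword c = [9, 2, 6, 11] ∈ F_13^4.


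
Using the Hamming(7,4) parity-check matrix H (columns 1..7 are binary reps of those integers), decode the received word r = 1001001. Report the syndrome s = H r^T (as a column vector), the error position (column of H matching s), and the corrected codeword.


s = (0, 1, 0)^T, error position = 2, corrected codeword c = 1101001

Compute s = H r^T mod 2 one row at a time:
  s_1 = 1 + 0 + 0 + 1 = 2 ≡ 0 (mod 2).
  s_2 = 0 + 0 + 0 + 1 = 1 ≡ 1 (mod 2).
  s_3 = 1 + 0 + 0 + 1 = 2 ≡ 0 (mod 2).
s = (0, 1, 0)^T — this equals column 2 of H (binary 010), so error is at position 2.
Correct: flip bit 2 of r = 1001001 to get c = 1101001.


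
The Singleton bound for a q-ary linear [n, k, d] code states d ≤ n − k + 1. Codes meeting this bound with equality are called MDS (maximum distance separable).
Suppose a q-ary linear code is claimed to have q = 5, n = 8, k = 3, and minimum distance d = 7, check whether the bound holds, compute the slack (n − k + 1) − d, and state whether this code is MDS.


Singleton RHS = n − k + 1 = 6, slack = -1, bound violated (no such code; not MDS).

Singleton bound: d ≤ n − k + 1.
Here n = 8, k = 3, so n − k + 1 = 6.
Given d = 7, check d ≤ 6: NO.
Slack = (n − k + 1) − d = -1.
The slack is negative: d = 7 exceeds n − k + 1 = 6 by 1, so the Singleton bound is violated and no linear [8, 3, 7]_5 code can exist. In particular it is not MDS (MDS requires d = n − k + 1 exactly).
Description: the claimed parameters are [8, 3, 7]_5; such a code would be impossible (violates the Singleton bound).


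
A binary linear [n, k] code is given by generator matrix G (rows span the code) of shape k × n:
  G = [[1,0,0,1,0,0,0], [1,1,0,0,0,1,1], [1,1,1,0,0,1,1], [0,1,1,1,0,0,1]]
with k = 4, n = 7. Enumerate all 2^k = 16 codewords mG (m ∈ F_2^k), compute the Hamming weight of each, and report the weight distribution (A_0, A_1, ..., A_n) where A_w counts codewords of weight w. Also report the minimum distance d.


Weight distribution: A_0 = 1, A_1 = 2, A_2 = 2, A_3 = 4, A_4 = 5, A_5 = 2. Minimum distance d = 1.

Enumerate all 2^4 = 16 messages m ∈ F_2^4.
For each, compute codeword c = mG in F_2^7, then tally its weight.
  m = 0000 → c = 0000000, weight = 0.
  m = 1000 → c = 1001000, weight = 2.
  m = 0100 → c = 1100011, weight = 4.
  m = 1100 → c = 0101011, weight = 4.
  m = 0010 → c = 1110011, weight = 5.
  m = 1010 → c = 0111011, weight = 5.
  m = 0110 → c = 0010000, weight = 1.
  m = 1110 → c = 1011000, weight = 3.
  m = 0001 → c = 0111001, weight = 4.
  m = 1001 → c = 1110001, weight = 4.
  m = 0101 → c = 1011010, weight = 4.
  m = 1101 → c = 0010010, weight = 2.
  m = 0011 → c = 1001010, weight = 3.
  m = 1011 → c = 0000010, weight = 1.
  m = 0111 → c = 0101001, weight = 3.
  m = 1111 → c = 1100001, weight = 3.
Tally weights:
  weight 0: 1 codewords.
  weight 1: 2 codewords.
  weight 2: 2 codewords.
  weight 3: 4 codewords.
  weight 4: 5 codewords.
  weight 5: 2 codewords.
Minimum distance d = smallest w > 0 with A_w > 0 = 1.
Sanity: Σ A_w = 16 = 2^4 = 16 ✓.


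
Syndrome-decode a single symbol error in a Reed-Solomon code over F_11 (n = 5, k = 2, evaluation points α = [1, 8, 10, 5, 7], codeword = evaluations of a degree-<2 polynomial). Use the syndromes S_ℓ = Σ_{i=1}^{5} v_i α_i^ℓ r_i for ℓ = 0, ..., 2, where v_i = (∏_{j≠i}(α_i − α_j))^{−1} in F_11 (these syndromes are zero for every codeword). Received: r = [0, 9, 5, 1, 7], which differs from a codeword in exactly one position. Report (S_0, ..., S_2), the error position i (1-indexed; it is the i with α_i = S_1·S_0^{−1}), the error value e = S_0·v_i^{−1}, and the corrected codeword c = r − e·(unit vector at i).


S = (5, 7, 1), error at position 2, error magnitude e = 10, c = [0, 10, 5, 1, 7].

Step 1: column multipliers v_i = (∏_{j≠i}(α_i − α_j))^{−1} mod 11.
  i = 1 (α = 1): (1−8)(1−10)(1−5)(1−7) = (−7)·(−9)·(−4)·(−6) = 1512 ≡ 5, so v_1 = 5^{−1} = 9 (mod 11).
  i = 2 (α = 8): (8−1)(8−10)(8−5)(8−7) = 7·(−2)·3·1 = −42 ≡ 2, so v_2 = 2^{−1} = 6 (mod 11).
  i = 3 (α = 10): (10−1)(10−8)(10−5)(10−7) = 9·2·5·3 = 270 ≡ 6, so v_3 = 6^{−1} = 2 (mod 11).
  i = 4 (α = 5): (5−1)(5−8)(5−10)(5−7) = 4·(−3)·(−5)·(−2) = −120 ≡ 1, so v_4 = 1^{−1} = 1 (mod 11).
  i = 5 (α = 7): (7−1)(7−8)(7−10)(7−5) = 6·(−1)·(−3)·2 = 36 ≡ 3, so v_5 = 3^{−1} = 4 (mod 11).
  v = [9, 6, 2, 1, 4].
Step 2: syndromes of r = [0, 9, 5, 1, 7] (all sums mod 11).
  S_0 = Σ v_i r_i = 9·0 + 6·9 + 2·5 + 1·1 + 4·7 = 93 ≡ 5.
  S_1 = Σ v_i α_i r_i = 9·1·0 + 6·8·9 + 2·10·5 + 1·5·1 + 4·7·7 = 733 ≡ 7.
  α_i^2 mod 11 = [1, 9, 1, 3, 5].
  S_2 = Σ v_i α_i^2 r_i = 9·1·0 + 6·9·9 + 2·1·5 + 1·3·1 + 4·5·7 = 639 ≡ 1.
  S = (5, 7, 1) ≠ 0, so r is not a codeword (an error is present).
Step 3: locate the error. For a single error e at position i, S_ℓ = v_i·e·α_i^ℓ, so α_err = S_1/S_0.
  S_0^{−1} = 5^{−1} = 9 (mod 11), so α_err = 7·9 = 63 ≡ 8 = α_2. Error position i = 2.
  Consistency check: S_2/S_1 = 1·8 = 8 ≡ 8 = α_err ✓ (single-error assumption holds).
Step 4: error magnitude e = S_0/v_2 = S_0·∏_{j≠2}(α_2 − α_j) = 5·2 = 10 ≡ 10 (mod 11).
Step 5: correct position 2: c_2 = r_2 − e = 9 − 10 ≡ 10 (mod 11). Hence c = [0, 10, 5, 1, 7].
  Check: interpolating c through the α_i gives m(x) = 8 + 3·x (degree < 2) with m(α_i) = c_i for every i, so c is indeed a codeword.


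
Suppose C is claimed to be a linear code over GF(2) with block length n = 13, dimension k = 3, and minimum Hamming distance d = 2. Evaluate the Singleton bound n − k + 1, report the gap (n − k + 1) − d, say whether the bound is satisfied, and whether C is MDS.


Singleton RHS = n − k + 1 = 11, slack = 9, bound satisfied, not MDS.

Singleton bound: d ≤ n − k + 1.
Here n = 13, k = 3, so n − k + 1 = 11.
Given d = 2, check d ≤ 11: YES.
Slack = (n − k + 1) − d = 9.
The code is NOT MDS (slack = 9 > 0).
Description: the claimed parameters are [13, 3, 2]_2; such a code would be non-MDS.


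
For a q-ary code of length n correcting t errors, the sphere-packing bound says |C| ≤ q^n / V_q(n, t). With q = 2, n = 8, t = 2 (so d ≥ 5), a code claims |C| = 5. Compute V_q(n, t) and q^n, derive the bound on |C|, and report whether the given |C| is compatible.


V_q(n, t) = 37, q^n = 256, Hamming bound = 6, |C| = 5 ≤ bound (satisfied).

Step 1: Compute V_q(n, t) = Σ_{j=0}^2 C(n, j) (q−1)^j.
  j = 0: C(8,0)·(1)^0 = 1·1 = 1.
  j = 1: C(8,1)·(1)^1 = 8·1 = 8.
  j = 2: C(8,2)·(1)^2 = 28·1 = 28.
  V_q(n, t) = 1 + 8 + 28 = 37.
Step 2: q^n = 2^8 = 256.
Step 3: Hamming bound ⌊q^n / V_q(n,t)⌋ = ⌊256/37⌋ = 6.
Step 4: Compare |C| = 5 to 6: satisfied.
The claimed |C| lies below the Hamming bound.


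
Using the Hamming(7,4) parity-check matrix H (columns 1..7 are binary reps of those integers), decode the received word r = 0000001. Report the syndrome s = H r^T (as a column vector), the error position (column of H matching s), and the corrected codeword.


s = (1, 1, 1)^T, error position = 7, corrected codeword c = 0000000

Compute s = H r^T mod 2 one row at a time:
  s_1 = 0 + 0 + 0 + 1 = 1 ≡ 1 (mod 2).
  s_2 = 0 + 0 + 0 + 1 = 1 ≡ 1 (mod 2).
  s_3 = 0 + 0 + 0 + 1 = 1 ≡ 1 (mod 2).
s = (1, 1, 1)^T — this equals column 7 of H (binary 111), so error is at position 7.
Correct: flip bit 7 of r = 0000001 to get c = 0000000.


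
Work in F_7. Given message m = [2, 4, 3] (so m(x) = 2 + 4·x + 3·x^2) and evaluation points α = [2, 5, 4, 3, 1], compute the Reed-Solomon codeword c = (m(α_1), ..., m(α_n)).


c = [1, 6, 3, 6, 2]

Message polynomial: m(x) = 2 + 4·x + 3·x^2 (mod 7).
For each evaluation point α_i, compute m(α_i) mod 7:
  α_1 = 2: Horner steps 3 → 3 → 1, so m(2) = 1.
  α_2 = 5: Horner steps 3 → 5 → 6, so m(5) = 6.
  α_3 = 4: Horner steps 3 → 2 → 3, so m(4) = 3.
  α_4 = 3: Horner steps 3 → 6 → 6, so m(3) = 6.
  α_5 = 1: Horner steps 3 → 0 → 2, so m(1) = 2.
Codeword c = [1, 6, 3, 6, 2] ∈ F_7^5.


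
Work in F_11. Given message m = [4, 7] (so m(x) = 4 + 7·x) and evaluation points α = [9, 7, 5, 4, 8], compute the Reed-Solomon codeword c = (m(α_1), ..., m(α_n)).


c = [1, 9, 6, 10, 5]

Message polynomial: m(x) = 4 + 7·x (mod 11).
For each evaluation point α_i, compute m(α_i) mod 11:
  α_1 = 9: Horner steps 7 → 1, so m(9) = 1.
  α_2 = 7: Horner steps 7 → 9, so m(7) = 9.
  α_3 = 5: Horner steps 7 → 6, so m(5) = 6.
  α_4 = 4: Horner steps 7 → 10, so m(4) = 10.
  α_5 = 8: Horner steps 7 → 5, so m(8) = 5.
Codeword c = [1, 9, 6, 10, 5] ∈ F_11^5.


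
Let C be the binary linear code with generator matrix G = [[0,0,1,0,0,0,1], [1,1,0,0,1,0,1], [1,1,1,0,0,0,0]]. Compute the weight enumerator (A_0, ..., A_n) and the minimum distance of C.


Weight distribution: A_0 = 1, A_1 = 1, A_2 = 1, A_3 = 3, A_4 = 2. Minimum distance d = 1.

Enumerate all 2^3 = 8 messages m ∈ F_2^3.
For each, compute codeword c = mG in F_2^7, then tally its weight.
  m = 000 → c = 0000000, weight = 0.
  m = 100 → c = 0010001, weight = 2.
  m = 010 → c = 1100101, weight = 4.
  m = 110 → c = 1110100, weight = 4.
  m = 001 → c = 1110000, weight = 3.
  m = 101 → c = 1100001, weight = 3.
  m = 011 → c = 0010101, weight = 3.
  m = 111 → c = 0000100, weight = 1.
Tally weights:
  weight 0: 1 codewords.
  weight 1: 1 codewords.
  weight 2: 1 codewords.
  weight 3: 3 codewords.
  weight 4: 2 codewords.
Minimum distance d = smallest w > 0 with A_w > 0 = 1.
Sanity: Σ A_w = 8 = 2^3 = 8 ✓.


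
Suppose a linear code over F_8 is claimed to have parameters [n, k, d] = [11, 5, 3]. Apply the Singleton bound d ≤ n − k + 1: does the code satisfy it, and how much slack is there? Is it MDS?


Singleton RHS = n − k + 1 = 7, slack = 4, bound satisfied, not MDS.

Singleton bound: d ≤ n − k + 1.
Here n = 11, k = 5, so n − k + 1 = 7.
Given d = 3, check d ≤ 7: YES.
Slack = (n − k + 1) − d = 4.
The code is NOT MDS (slack = 4 > 0).
Description: the claimed parameters are [11, 5, 3]_8; such a code would be non-MDS.


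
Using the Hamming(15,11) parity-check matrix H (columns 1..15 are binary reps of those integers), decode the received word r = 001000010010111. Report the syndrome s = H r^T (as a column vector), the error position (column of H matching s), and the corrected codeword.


s = (1, 1, 0, 0)^T, error position = 12, corrected codeword c = 001000010011111

Compute s = H r^T mod 2 one row at a time:
  s_1 = 1 + 0 + 0 + 1 + 0 + 1 + 1 + 1 = 5 ≡ 1 (mod 2).
  s_2 = 0 + 0 + 0 + 0 + 0 + 1 + 1 + 1 = 3 ≡ 1 (mod 2).
  s_3 = 0 + 1 + 0 + 0 + 0 + 1 + 1 + 1 = 4 ≡ 0 (mod 2).
  s_4 = 0 + 1 + 0 + 0 + 0 + 1 + 1 + 1 = 4 ≡ 0 (mod 2).
s = (1, 1, 0, 0)^T — this equals column 12 of H (binary 1100), so error is at position 12.
Correct: flip bit 12 of r = 001000010010111 to get c = 001000010011111.


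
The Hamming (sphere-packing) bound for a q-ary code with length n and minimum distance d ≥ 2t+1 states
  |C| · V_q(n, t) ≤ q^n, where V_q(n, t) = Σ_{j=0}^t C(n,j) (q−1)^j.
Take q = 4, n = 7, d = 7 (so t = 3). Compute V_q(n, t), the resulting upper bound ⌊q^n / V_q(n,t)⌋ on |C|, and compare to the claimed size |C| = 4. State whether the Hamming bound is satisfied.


V_q(n, t) = 1156, q^n = 16384, Hamming bound = 14, |C| = 4 ≤ bound (satisfied).

Step 1: Compute V_q(n, t) = Σ_{j=0}^3 C(n, j) (q−1)^j.
  j = 0: C(7,0)·(3)^0 = 1·1 = 1.
  j = 1: C(7,1)·(3)^1 = 7·3 = 21.
  j = 2: C(7,2)·(3)^2 = 21·9 = 189.
  j = 3: C(7,3)·(3)^3 = 35·27 = 945.
  V_q(n, t) = 1 + 21 + 189 + 945 = 1156.
Step 2: q^n = 4^7 = 16384.
Step 3: Hamming bound ⌊q^n / V_q(n,t)⌋ = ⌊16384/1156⌋ = 14.
Step 4: Compare |C| = 4 to 14: satisfied.
The claimed |C| lies below the Hamming bound.


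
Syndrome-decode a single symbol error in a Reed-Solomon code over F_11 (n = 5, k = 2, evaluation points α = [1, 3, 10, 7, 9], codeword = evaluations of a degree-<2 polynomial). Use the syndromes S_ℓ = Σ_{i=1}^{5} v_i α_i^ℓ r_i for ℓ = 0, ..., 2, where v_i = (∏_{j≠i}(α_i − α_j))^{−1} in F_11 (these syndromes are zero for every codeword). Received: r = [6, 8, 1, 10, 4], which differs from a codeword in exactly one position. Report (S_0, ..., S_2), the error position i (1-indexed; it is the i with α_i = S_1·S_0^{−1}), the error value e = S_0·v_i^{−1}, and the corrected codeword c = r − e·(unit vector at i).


S = (6, 7, 10), error at position 2, error magnitude e = 8, c = [6, 0, 1, 10, 4].

Step 1: column multipliers v_i = (∏_{j≠i}(α_i − α_j))^{−1} mod 11.
  i = 1 (α = 1): (1−3)(1−10)(1−7)(1−9) = (−2)·(−9)·(−6)·(−8) = 864 ≡ 6, so v_1 = 6^{−1} = 2 (mod 11).
  i = 2 (α = 3): (3−1)(3−10)(3−7)(3−9) = 2·(−7)·(−4)·(−6) = −336 ≡ 5, so v_2 = 5^{−1} = 9 (mod 11).
  i = 3 (α = 10): (10−1)(10−3)(10−7)(10−9) = 9·7·3·1 = 189 ≡ 2, so v_3 = 2^{−1} = 6 (mod 11).
  i = 4 (α = 7): (7−1)(7−3)(7−10)(7−9) = 6·4·(−3)·(−2) = 144 ≡ 1, so v_4 = 1^{−1} = 1 (mod 11).
  i = 5 (α = 9): (9−1)(9−3)(9−10)(9−7) = 8·6·(−1)·2 = −96 ≡ 3, so v_5 = 3^{−1} = 4 (mod 11).
  v = [2, 9, 6, 1, 4].
Step 2: syndromes of r = [6, 8, 1, 10, 4] (all sums mod 11).
  S_0 = Σ v_i r_i = 2·6 + 9·8 + 6·1 + 1·10 + 4·4 = 116 ≡ 6.
  S_1 = Σ v_i α_i r_i = 2·1·6 + 9·3·8 + 6·10·1 + 1·7·10 + 4·9·4 = 502 ≡ 7.
  α_i^2 mod 11 = [1, 9, 1, 5, 4].
  S_2 = Σ v_i α_i^2 r_i = 2·1·6 + 9·9·8 + 6·1·1 + 1·5·10 + 4·4·4 = 780 ≡ 10.
  S = (6, 7, 10) ≠ 0, so r is not a codeword (an error is present).
Step 3: locate the error. For a single error e at position i, S_ℓ = v_i·e·α_i^ℓ, so α_err = S_1/S_0.
  S_0^{−1} = 6^{−1} = 2 (mod 11), so α_err = 7·2 = 14 ≡ 3 = α_2. Error position i = 2.
  Consistency check: S_2/S_1 = 10·8 = 80 ≡ 3 = α_err ✓ (single-error assumption holds).
Step 4: error magnitude e = S_0/v_2 = S_0·∏_{j≠2}(α_2 − α_j) = 6·5 = 30 ≡ 8 (mod 11).
Step 5: correct position 2: c_2 = r_2 − e = 8 − 8 ≡ 0 (mod 11). Hence c = [6, 0, 1, 10, 4].
  Check: interpolating c through the α_i gives m(x) = 9 + 8·x (degree < 2) with m(α_i) = c_i for every i, so c is indeed a codeword.


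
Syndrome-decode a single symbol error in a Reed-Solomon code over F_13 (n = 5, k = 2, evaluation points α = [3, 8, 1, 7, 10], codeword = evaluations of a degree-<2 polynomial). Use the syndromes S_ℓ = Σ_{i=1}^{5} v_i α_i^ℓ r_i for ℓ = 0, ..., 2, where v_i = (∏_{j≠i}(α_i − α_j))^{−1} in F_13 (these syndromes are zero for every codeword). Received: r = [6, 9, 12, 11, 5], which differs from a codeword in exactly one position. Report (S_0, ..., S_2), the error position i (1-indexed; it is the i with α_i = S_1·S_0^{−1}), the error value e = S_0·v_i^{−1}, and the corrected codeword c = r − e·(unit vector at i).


S = (1, 1, 1), error at position 3, error magnitude e = 2, c = [6, 9, 10, 11, 5].

Step 1: column multipliers v_i = (∏_{j≠i}(α_i − α_j))^{−1} mod 13.
  i = 1 (α = 3): (3−8)(3−1)(3−7)(3−10) = (−5)·2·(−4)·(−7) = −280 ≡ 6, so v_1 = 6^{−1} = 11 (mod 13).
  i = 2 (α = 8): (8−3)(8−1)(8−7)(8−10) = 5·7·1·(−2) = −70 ≡ 8, so v_2 = 8^{−1} = 5 (mod 13).
  i = 3 (α = 1): (1−3)(1−8)(1−7)(1−10) = (−2)·(−7)·(−6)·(−9) = 756 ≡ 2, so v_3 = 2^{−1} = 7 (mod 13).
  i = 4 (α = 7): (7−3)(7−8)(7−1)(7−10) = 4·(−1)·6·(−3) = 72 ≡ 7, so v_4 = 7^{−1} = 2 (mod 13).
  i = 5 (α = 10): (10−3)(10−8)(10−1)(10−7) = 7·2·9·3 = 378 ≡ 1, so v_5 = 1^{−1} = 1 (mod 13).
  v = [11, 5, 7, 2, 1].
Step 2: syndromes of r = [6, 9, 12, 11, 5] (all sums mod 13).
  S_0 = Σ v_i r_i = 11·6 + 5·9 + 7·12 + 2·11 + 1·5 = 222 ≡ 1.
  S_1 = Σ v_i α_i r_i = 11·3·6 + 5·8·9 + 7·1·12 + 2·7·11 + 1·10·5 = 846 ≡ 1.
  α_i^2 mod 13 = [9, 12, 1, 10, 9].
  S_2 = Σ v_i α_i^2 r_i = 11·9·6 + 5·12·9 + 7·1·12 + 2·10·11 + 1·9·5 = 1483 ≡ 1.
  S = (1, 1, 1) ≠ 0, so r is not a codeword (an error is present).
Step 3: locate the error. For a single error e at position i, S_ℓ = v_i·e·α_i^ℓ, so α_err = S_1/S_0.
  S_0^{−1} = 1^{−1} = 1 (mod 13), so α_err = 1·1 = 1 ≡ 1 = α_3. Error position i = 3.
  Consistency check: S_2/S_1 = 1·1 = 1 ≡ 1 = α_err ✓ (single-error assumption holds).
Step 4: error magnitude e = S_0/v_3 = S_0·∏_{j≠3}(α_3 − α_j) = 1·2 = 2 ≡ 2 (mod 13).
Step 5: correct position 3: c_3 = r_3 − e = 12 − 2 ≡ 10 (mod 13). Hence c = [6, 9, 10, 11, 5].
  Check: interpolating c through the α_i gives m(x) = 12 + 11·x (degree < 2) with m(α_i) = c_i for every i, so c is indeed a codeword.


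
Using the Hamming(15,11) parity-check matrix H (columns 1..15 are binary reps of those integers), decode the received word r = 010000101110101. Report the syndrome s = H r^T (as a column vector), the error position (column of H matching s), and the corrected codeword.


s = (1, 1, 1, 1)^T, error position = 15, corrected codeword c = 010000101110100

Compute s = H r^T mod 2 one row at a time:
  s_1 = 0 + 1 + 1 + 1 + 0 + 1 + 0 + 1 = 5 ≡ 1 (mod 2).
  s_2 = 0 + 0 + 0 + 1 + 0 + 1 + 0 + 1 = 3 ≡ 1 (mod 2).
  s_3 = 1 + 0 + 0 + 1 + 1 + 1 + 0 + 1 = 5 ≡ 1 (mod 2).
  s_4 = 0 + 0 + 0 + 1 + 1 + 1 + 1 + 1 = 5 ≡ 1 (mod 2).
s = (1, 1, 1, 1)^T — this equals column 15 of H (binary 1111), so error is at position 15.
Correct: flip bit 15 of r = 010000101110101 to get c = 010000101110100.


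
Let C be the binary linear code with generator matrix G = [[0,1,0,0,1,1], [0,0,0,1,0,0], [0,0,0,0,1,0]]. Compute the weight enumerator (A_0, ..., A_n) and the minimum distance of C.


Weight distribution: A_0 = 1, A_1 = 2, A_2 = 2, A_3 = 2, A_4 = 1. Minimum distance d = 1.

Enumerate all 2^3 = 8 messages m ∈ F_2^3.
For each, compute codeword c = mG in F_2^6, then tally its weight.
  m = 000 → c = 000000, weight = 0.
  m = 100 → c = 010011, weight = 3.
  m = 010 → c = 000100, weight = 1.
  m = 110 → c = 010111, weight = 4.
  m = 001 → c = 000010, weight = 1.
  m = 101 → c = 010001, weight = 2.
  m = 011 → c = 000110, weight = 2.
  m = 111 → c = 010101, weight = 3.
Tally weights:
  weight 0: 1 codewords.
  weight 1: 2 codewords.
  weight 2: 2 codewords.
  weight 3: 2 codewords.
  weight 4: 1 codewords.
Minimum distance d = smallest w > 0 with A_w > 0 = 1.
Sanity: Σ A_w = 8 = 2^3 = 8 ✓.


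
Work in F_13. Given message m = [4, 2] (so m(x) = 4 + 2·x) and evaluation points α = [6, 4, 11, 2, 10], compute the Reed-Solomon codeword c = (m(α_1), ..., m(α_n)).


c = [3, 12, 0, 8, 11]

Message polynomial: m(x) = 4 + 2·x (mod 13).
For each evaluation point α_i, compute m(α_i) mod 13:
  α_1 = 6: Horner steps 2 → 3, so m(6) = 3.
  α_2 = 4: Horner steps 2 → 12, so m(4) = 12.
  α_3 = 11: Horner steps 2 → 0, so m(11) = 0.
  α_4 = 2: Horner steps 2 → 8, so m(2) = 8.
  α_5 = 10: Horner steps 2 → 11, so m(10) = 11.
Codeword c = [3, 12, 0, 8, 11] ∈ F_13^5.


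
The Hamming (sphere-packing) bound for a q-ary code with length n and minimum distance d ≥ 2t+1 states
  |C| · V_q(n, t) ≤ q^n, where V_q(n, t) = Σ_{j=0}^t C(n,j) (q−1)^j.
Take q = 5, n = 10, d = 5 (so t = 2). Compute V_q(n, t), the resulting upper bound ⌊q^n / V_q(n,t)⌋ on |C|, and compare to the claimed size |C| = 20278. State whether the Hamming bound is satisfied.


V_q(n, t) = 761, q^n = 9765625, Hamming bound = 12832, |C| = 20278 > bound (violated).

Step 1: Compute V_q(n, t) = Σ_{j=0}^2 C(n, j) (q−1)^j.
  j = 0: C(10,0)·(4)^0 = 1·1 = 1.
  j = 1: C(10,1)·(4)^1 = 10·4 = 40.
  j = 2: C(10,2)·(4)^2 = 45·16 = 720.
  V_q(n, t) = 1 + 40 + 720 = 761.
Step 2: q^n = 5^10 = 9765625.
Step 3: Hamming bound ⌊q^n / V_q(n,t)⌋ = ⌊9765625/761⌋ = 12832.
Step 4: Compare |C| = 20278 to 12832: violated.
The claimed |C| lies above the Hamming bound, so no 5-ary code of length 10 with d ≥ 5 can have 20278 codewords.


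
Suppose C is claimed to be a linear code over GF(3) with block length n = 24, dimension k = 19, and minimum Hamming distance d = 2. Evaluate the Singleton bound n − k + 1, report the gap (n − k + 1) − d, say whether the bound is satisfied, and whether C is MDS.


Singleton RHS = n − k + 1 = 6, slack = 4, bound satisfied, not MDS.

Singleton bound: d ≤ n − k + 1.
Here n = 24, k = 19, so n − k + 1 = 6.
Given d = 2, check d ≤ 6: YES.
Slack = (n − k + 1) − d = 4.
The code is NOT MDS (slack = 4 > 0).
Description: the claimed parameters are [24, 19, 2]_3; such a code would be non-MDS.


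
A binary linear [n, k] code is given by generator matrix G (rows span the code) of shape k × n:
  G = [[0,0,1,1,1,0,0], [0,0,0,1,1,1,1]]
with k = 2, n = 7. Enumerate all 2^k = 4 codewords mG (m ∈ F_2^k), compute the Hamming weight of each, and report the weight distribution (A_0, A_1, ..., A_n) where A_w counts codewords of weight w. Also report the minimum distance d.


Weight distribution: A_0 = 1, A_3 = 2, A_4 = 1. Minimum distance d = 3.

Enumerate all 2^2 = 4 messages m ∈ F_2^2.
For each, compute codeword c = mG in F_2^7, then tally its weight.
  m = 00 → c = 0000000, weight = 0.
  m = 10 → c = 0011100, weight = 3.
  m = 01 → c = 0001111, weight = 4.
  m = 11 → c = 0010011, weight = 3.
Tally weights:
  weight 0: 1 codewords.
  weight 3: 2 codewords.
  weight 4: 1 codewords.
Minimum distance d = smallest w > 0 with A_w > 0 = 3.
Sanity: Σ A_w = 4 = 2^2 = 4 ✓.


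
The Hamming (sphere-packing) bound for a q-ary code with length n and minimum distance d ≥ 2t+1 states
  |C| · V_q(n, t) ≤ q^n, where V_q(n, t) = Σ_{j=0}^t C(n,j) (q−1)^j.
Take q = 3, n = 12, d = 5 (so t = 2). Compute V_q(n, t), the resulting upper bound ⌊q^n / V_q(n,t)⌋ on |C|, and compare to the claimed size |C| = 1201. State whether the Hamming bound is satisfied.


V_q(n, t) = 289, q^n = 531441, Hamming bound = 1838, |C| = 1201 ≤ bound (satisfied).

Step 1: Compute V_q(n, t) = Σ_{j=0}^2 C(n, j) (q−1)^j.
  j = 0: C(12,0)·(2)^0 = 1·1 = 1.
  j = 1: C(12,1)·(2)^1 = 12·2 = 24.
  j = 2: C(12,2)·(2)^2 = 66·4 = 264.
  V_q(n, t) = 1 + 24 + 264 = 289.
Step 2: q^n = 3^12 = 531441.
Step 3: Hamming bound ⌊q^n / V_q(n,t)⌋ = ⌊531441/289⌋ = 1838.
Step 4: Compare |C| = 1201 to 1838: satisfied.
The claimed |C| lies below the Hamming bound.


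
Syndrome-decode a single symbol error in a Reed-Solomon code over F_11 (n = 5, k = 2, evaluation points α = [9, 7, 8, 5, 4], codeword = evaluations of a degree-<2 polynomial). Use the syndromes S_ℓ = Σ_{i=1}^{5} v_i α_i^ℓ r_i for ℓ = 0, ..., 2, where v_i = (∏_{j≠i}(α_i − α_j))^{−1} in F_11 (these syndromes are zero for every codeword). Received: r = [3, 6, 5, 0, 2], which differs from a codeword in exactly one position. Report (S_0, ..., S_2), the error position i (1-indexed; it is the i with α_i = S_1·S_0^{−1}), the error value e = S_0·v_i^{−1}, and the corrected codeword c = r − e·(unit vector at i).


S = (10, 4, 6), error at position 2, error magnitude e = 10, c = [3, 7, 5, 0, 2].

Step 1: column multipliers v_i = (∏_{j≠i}(α_i − α_j))^{−1} mod 11.
  i = 1 (α = 9): (9−7)(9−8)(9−5)(9−4) = 2·1·4·5 = 40 ≡ 7, so v_1 = 7^{−1} = 8 (mod 11).
  i = 2 (α = 7): (7−9)(7−8)(7−5)(7−4) = (−2)·(−1)·2·3 = 12 ≡ 1, so v_2 = 1^{−1} = 1 (mod 11).
  i = 3 (α = 8): (8−9)(8−7)(8−5)(8−4) = (−1)·1·3·4 = −12 ≡ 10, so v_3 = 10^{−1} = 10 (mod 11).
  i = 4 (α = 5): (5−9)(5−7)(5−8)(5−4) = (−4)·(−2)·(−3)·1 = −24 ≡ 9, so v_4 = 9^{−1} = 5 (mod 11).
  i = 5 (α = 4): (4−9)(4−7)(4−8)(4−5) = (−5)·(−3)·(−4)·(−1) = 60 ≡ 5, so v_5 = 5^{−1} = 9 (mod 11).
  v = [8, 1, 10, 5, 9].
Step 2: syndromes of r = [3, 6, 5, 0, 2] (all sums mod 11).
  S_0 = Σ v_i r_i = 8·3 + 1·6 + 10·5 + 5·0 + 9·2 = 98 ≡ 10.
  S_1 = Σ v_i α_i r_i = 8·9·3 + 1·7·6 + 10·8·5 + 5·5·0 + 9·4·2 = 730 ≡ 4.
  α_i^2 mod 11 = [4, 5, 9, 3, 5].
  S_2 = Σ v_i α_i^2 r_i = 8·4·3 + 1·5·6 + 10·9·5 + 5·3·0 + 9·5·2 = 666 ≡ 6.
  S = (10, 4, 6) ≠ 0, so r is not a codeword (an error is present).
Step 3: locate the error. For a single error e at position i, S_ℓ = v_i·e·α_i^ℓ, so α_err = S_1/S_0.
  S_0^{−1} = 10^{−1} = 10 (mod 11), so α_err = 4·10 = 40 ≡ 7 = α_2. Error position i = 2.
  Consistency check: S_2/S_1 = 6·3 = 18 ≡ 7 = α_err ✓ (single-error assumption holds).
Step 4: error magnitude e = S_0/v_2 = S_0·∏_{j≠2}(α_2 − α_j) = 10·1 = 10 ≡ 10 (mod 11).
Step 5: correct position 2: c_2 = r_2 − e = 6 − 10 ≡ 7 (mod 11). Hence c = [3, 7, 5, 0, 2].
  Check: interpolating c through the α_i gives m(x) = 10 + 9·x (degree < 2) with m(α_i) = c_i for every i, so c is indeed a codeword.
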